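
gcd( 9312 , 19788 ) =1164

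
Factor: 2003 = 2003^1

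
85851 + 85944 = 171795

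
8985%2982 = 39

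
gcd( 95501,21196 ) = 7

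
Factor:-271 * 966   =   - 2^1*3^1*7^1*23^1*271^1 = - 261786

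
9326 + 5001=14327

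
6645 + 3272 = 9917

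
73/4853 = 73/4853= 0.02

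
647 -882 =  - 235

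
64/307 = 64/307= 0.21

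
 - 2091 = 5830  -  7921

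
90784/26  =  45392/13 =3491.69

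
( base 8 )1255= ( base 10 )685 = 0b1010101101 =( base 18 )221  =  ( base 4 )22231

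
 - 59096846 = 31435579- 90532425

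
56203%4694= 4569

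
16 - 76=  -  60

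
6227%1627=1346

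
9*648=5832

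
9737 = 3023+6714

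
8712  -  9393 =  - 681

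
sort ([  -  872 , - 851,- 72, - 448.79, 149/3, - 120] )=[-872, - 851, - 448.79, - 120,  -  72, 149/3 ]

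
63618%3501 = 600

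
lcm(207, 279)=6417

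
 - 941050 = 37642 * (-25 )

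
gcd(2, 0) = 2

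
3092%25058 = 3092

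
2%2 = 0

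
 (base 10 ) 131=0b10000011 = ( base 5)1011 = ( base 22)5l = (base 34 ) 3t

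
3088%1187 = 714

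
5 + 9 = 14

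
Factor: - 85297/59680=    - 2^ (  -  5)*5^ ( - 1 ) * 373^( - 1)*85297^1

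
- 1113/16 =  - 70+7/16 = - 69.56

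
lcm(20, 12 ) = 60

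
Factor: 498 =2^1*3^1 * 83^1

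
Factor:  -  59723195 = -5^1 * 7^1*797^1*2141^1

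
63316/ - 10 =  - 31658/5 = -6331.60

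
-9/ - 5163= 3/1721 = 0.00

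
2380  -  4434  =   - 2054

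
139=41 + 98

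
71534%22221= 4871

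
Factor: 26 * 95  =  2470=2^1*5^1*13^1  *  19^1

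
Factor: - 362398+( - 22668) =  - 385066 = - 2^1 * 11^1*23^1 * 761^1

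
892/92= 223/23 = 9.70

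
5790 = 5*1158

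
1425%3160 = 1425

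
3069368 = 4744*647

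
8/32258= 4/16129 = 0.00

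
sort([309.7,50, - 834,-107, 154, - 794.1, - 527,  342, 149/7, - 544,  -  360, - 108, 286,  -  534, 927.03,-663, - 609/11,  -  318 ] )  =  [ - 834,  -  794.1, - 663,-544, - 534,  -  527, - 360,-318,  -  108, - 107,  -  609/11 , 149/7,  50, 154,286,  309.7,342,927.03]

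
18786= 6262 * 3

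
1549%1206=343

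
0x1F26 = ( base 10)7974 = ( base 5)223344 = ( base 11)5A9A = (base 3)101221100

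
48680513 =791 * 61543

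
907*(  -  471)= - 427197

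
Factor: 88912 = 2^4*5557^1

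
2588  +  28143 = 30731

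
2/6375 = 2/6375  =  0.00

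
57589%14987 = 12628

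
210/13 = 210/13= 16.15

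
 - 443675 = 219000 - 662675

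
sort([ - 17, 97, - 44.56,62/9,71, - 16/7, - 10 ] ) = [ - 44.56, - 17,  -  10, - 16/7,62/9 , 71 , 97 ]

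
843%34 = 27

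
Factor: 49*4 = 196 = 2^2*7^2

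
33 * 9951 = 328383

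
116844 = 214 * 546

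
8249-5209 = 3040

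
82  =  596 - 514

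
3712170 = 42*88385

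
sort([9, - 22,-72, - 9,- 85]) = [ - 85, - 72, - 22,-9, 9 ] 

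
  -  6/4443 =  - 2/1481 = - 0.00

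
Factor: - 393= - 3^1*131^1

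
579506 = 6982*83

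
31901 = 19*1679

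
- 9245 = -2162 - 7083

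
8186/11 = 8186/11 =744.18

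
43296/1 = 43296 = 43296.00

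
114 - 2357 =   -  2243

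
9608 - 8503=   1105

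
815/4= 815/4 = 203.75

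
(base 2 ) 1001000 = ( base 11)66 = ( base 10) 72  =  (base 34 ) 24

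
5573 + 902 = 6475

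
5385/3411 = 1+658/1137  =  1.58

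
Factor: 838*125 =2^1*5^3*419^1= 104750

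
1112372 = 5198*214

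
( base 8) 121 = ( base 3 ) 10000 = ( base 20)41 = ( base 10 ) 81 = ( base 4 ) 1101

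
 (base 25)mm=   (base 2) 1000111100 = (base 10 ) 572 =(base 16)23C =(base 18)1DE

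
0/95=0 =0.00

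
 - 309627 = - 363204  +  53577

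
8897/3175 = 8897/3175 = 2.80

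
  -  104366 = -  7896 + - 96470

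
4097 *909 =3724173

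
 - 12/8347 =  - 12/8347 = -0.00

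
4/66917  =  4/66917=0.00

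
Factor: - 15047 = -41^1*367^1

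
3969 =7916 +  - 3947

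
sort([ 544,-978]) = [- 978,544 ] 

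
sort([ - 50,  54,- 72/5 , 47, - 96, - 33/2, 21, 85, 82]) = [ - 96 , - 50,- 33/2,  -  72/5, 21, 47 , 54,82, 85] 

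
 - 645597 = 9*( -71733 )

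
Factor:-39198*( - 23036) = 902965128 = 2^3*3^1*13^1 * 47^1*139^1*443^1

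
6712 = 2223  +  4489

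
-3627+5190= 1563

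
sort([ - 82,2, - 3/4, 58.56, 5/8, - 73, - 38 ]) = [ - 82,-73, - 38, - 3/4, 5/8,2,  58.56 ] 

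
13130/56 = 234 + 13/28 = 234.46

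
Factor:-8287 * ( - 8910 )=73837170 = 2^1*3^4*5^1 * 11^1*8287^1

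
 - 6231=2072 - 8303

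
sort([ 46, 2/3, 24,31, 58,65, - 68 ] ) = [ - 68, 2/3, 24, 31,  46, 58, 65 ]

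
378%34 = 4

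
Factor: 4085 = 5^1*19^1*43^1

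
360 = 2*180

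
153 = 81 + 72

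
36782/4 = 9195 + 1/2 = 9195.50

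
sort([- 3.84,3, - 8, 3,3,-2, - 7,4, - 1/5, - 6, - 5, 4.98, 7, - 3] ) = [ - 8, - 7, - 6, - 5, - 3.84, - 3,-2,  -  1/5,3,3, 3,4, 4.98, 7]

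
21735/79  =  275 + 10/79 = 275.13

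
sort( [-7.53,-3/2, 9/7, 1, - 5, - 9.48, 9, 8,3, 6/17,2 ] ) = [ - 9.48, -7.53,- 5,- 3/2,6/17,1, 9/7,2,3, 8, 9 ]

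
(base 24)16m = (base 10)742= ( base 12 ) 51a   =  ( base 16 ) 2e6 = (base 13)451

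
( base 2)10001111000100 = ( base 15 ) 2aa6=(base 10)9156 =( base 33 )8DF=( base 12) 5370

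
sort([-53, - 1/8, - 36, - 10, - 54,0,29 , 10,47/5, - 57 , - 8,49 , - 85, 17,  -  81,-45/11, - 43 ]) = [ - 85,  -  81, - 57, - 54, - 53, - 43,-36, - 10, - 8, -45/11, - 1/8,0,  47/5, 10, 17, 29, 49 ] 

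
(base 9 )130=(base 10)108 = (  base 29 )3L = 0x6c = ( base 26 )44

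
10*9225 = 92250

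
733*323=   236759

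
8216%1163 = 75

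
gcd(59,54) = 1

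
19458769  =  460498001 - 441039232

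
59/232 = 59/232 = 0.25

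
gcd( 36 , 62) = 2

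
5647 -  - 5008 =10655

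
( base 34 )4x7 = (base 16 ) 1679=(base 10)5753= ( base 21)D0K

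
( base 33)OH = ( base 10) 809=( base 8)1451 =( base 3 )1002222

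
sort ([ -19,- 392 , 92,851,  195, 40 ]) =[ - 392,- 19, 40,92, 195,  851]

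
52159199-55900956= - 3741757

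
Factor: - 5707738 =-2^1*2853869^1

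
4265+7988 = 12253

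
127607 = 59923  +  67684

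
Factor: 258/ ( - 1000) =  - 2^( - 2) * 3^1*5^( - 3) * 43^1 = - 129/500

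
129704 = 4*32426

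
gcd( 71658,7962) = 7962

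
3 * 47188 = 141564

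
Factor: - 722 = - 2^1*19^2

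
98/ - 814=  -1+ 358/407 = - 0.12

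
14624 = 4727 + 9897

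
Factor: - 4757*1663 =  - 67^1*71^1 * 1663^1 = - 7910891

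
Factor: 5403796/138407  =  2^2*31^1*43579^1 * 138407^(-1 ) 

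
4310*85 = 366350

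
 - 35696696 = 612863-36309559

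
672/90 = 7 + 7/15 =7.47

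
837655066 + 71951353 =909606419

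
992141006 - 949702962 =42438044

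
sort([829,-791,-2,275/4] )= [-791 ,-2, 275/4,829 ]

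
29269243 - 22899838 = 6369405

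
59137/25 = 59137/25 = 2365.48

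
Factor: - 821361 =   -  3^1*273787^1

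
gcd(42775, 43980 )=5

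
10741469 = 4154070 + 6587399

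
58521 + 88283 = 146804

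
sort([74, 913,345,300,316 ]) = [74,300,316, 345,913]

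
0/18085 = 0 = 0.00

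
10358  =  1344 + 9014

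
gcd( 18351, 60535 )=1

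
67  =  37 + 30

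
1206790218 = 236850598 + 969939620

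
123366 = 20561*6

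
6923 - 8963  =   - 2040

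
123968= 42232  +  81736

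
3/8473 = 3/8473 = 0.00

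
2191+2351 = 4542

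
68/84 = 17/21=0.81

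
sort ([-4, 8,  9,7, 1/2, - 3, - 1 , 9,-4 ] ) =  [ - 4 ,-4,-3,-1,1/2, 7,8, 9, 9]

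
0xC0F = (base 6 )22143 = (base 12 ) 1953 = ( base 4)300033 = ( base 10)3087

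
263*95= 24985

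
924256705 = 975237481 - 50980776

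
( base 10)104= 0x68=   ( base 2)1101000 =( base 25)44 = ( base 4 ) 1220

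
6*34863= 209178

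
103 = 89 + 14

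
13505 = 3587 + 9918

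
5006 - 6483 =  - 1477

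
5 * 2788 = 13940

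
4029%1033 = 930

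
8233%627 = 82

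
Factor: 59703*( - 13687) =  - 817154961 = -3^1 *7^1*2843^1*13687^1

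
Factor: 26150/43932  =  2^ (  -  1 )* 3^( - 1 )*5^2* 7^(-1 ) = 25/42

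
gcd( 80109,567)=81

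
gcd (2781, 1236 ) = 309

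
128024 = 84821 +43203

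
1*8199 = 8199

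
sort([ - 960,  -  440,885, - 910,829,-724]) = [  -  960, - 910, - 724, - 440 , 829,885 ]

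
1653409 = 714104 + 939305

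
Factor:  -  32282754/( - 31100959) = 2^1*3^1*7^1 * 23^2*1453^1*31100959^(-1 ) 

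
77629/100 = 776+ 29/100 = 776.29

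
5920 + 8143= 14063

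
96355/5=19271 = 19271.00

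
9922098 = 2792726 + 7129372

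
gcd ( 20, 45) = 5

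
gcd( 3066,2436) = 42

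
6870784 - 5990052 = 880732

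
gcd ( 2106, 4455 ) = 81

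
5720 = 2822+2898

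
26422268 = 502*52634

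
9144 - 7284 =1860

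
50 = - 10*(-5 )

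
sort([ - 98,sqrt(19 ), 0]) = [ - 98, 0, sqrt(19)] 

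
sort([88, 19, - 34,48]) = [ - 34, 19, 48,88]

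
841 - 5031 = -4190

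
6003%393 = 108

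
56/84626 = 28/42313 =0.00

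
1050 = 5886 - 4836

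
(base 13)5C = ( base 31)2f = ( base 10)77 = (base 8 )115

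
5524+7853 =13377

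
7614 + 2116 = 9730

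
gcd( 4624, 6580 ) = 4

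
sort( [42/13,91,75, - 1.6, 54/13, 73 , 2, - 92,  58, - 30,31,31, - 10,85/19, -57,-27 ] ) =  [  -  92,-57, - 30, - 27, - 10, - 1.6, 2,42/13,  54/13,85/19,  31,31 , 58,73 , 75, 91] 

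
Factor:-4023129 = - 3^1  *11^2*11083^1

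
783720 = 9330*84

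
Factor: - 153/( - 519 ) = 51/173 = 3^1*17^1*173^( - 1)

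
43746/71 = 616 + 10/71 = 616.14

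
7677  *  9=69093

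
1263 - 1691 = - 428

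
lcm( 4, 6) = 12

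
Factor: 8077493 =157^1*51449^1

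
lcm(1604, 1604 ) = 1604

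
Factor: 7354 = 2^1*3677^1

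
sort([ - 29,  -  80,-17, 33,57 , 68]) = [ - 80 ,- 29, - 17,33,57,68]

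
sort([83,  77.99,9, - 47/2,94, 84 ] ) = [ - 47/2, 9, 77.99, 83,84, 94 ]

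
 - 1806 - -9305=7499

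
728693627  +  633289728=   1361983355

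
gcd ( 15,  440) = 5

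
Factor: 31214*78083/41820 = 2^( - 1 )*3^(-1 )*5^( - 1)*17^( - 1 )*41^ ( - 1 )*113^1*691^1*15607^1=1218641381/20910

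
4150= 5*830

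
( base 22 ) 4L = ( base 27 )41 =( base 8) 155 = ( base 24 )4d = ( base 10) 109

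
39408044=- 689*( - 57196)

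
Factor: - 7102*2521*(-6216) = 2^4*3^1*7^1 * 37^1*53^1*67^1*2521^1= 111292146672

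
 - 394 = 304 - 698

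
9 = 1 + 8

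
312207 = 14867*21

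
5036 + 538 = 5574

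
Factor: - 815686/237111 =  - 2^1*3^(-1 )*7^( - 2) * 1613^ (-1) * 407843^1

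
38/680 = 19/340 = 0.06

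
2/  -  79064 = -1/39532 = - 0.00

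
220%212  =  8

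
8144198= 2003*4066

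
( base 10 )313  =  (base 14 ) 185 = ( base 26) C1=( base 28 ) b5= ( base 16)139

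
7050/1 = 7050 = 7050.00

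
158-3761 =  - 3603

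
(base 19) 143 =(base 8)670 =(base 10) 440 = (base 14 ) 236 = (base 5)3230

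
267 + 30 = 297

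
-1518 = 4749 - 6267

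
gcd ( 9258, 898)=2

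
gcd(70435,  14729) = 1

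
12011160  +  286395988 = 298407148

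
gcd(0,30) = 30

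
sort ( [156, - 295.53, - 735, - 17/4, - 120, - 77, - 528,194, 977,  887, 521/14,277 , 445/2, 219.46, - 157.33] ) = [-735 , - 528 ,- 295.53, - 157.33, - 120, - 77,-17/4 , 521/14,156,194,219.46, 445/2,277 , 887,977 ]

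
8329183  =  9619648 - 1290465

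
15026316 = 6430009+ 8596307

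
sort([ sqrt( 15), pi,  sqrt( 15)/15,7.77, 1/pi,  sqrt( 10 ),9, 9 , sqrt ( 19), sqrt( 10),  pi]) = [ sqrt( 15)/15, 1/pi,pi,pi,sqrt( 10), sqrt(10),sqrt( 15),sqrt( 19 ), 7.77, 9, 9] 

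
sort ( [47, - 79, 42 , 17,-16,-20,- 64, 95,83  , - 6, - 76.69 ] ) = [ - 79,-76.69,-64,  -  20, - 16,-6, 17, 42, 47, 83,95] 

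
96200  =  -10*( - 9620) 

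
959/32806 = 959/32806 = 0.03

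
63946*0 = 0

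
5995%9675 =5995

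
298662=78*3829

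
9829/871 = 9829/871 =11.28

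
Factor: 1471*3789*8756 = 48802607964 = 2^2* 3^2*11^1*199^1*421^1*1471^1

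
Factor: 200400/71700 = 2^2*167^1*239^(- 1 ) = 668/239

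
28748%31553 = 28748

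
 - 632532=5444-637976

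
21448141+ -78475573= - 57027432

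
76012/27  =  76012/27 = 2815.26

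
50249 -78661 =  - 28412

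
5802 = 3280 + 2522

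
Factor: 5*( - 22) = - 110 = - 2^1*5^1  *11^1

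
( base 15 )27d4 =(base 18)185a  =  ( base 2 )10000101001100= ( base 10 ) 8524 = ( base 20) 1164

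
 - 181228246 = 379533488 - 560761734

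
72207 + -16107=56100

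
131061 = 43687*3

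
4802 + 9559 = 14361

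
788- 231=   557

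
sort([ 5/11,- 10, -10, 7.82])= [ - 10, - 10  ,  5/11,7.82]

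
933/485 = 1 + 448/485 = 1.92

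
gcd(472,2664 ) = 8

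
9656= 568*17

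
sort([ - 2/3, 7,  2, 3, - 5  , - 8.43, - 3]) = [ - 8.43 , - 5, - 3, - 2/3,2,  3, 7] 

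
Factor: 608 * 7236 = 4399488 =2^7 * 3^3*19^1 * 67^1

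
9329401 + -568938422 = -559609021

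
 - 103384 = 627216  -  730600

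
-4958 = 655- 5613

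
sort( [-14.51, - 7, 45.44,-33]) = [ - 33,-14.51,  -  7, 45.44] 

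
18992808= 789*24072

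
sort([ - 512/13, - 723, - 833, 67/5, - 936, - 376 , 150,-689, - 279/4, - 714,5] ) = [ -936, - 833 , - 723, - 714 , - 689, - 376, - 279/4, - 512/13, 5, 67/5, 150] 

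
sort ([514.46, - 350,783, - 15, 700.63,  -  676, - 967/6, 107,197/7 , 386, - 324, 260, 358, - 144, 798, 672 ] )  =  [-676, - 350, - 324 , - 967/6, - 144,  -  15,197/7, 107, 260, 358, 386, 514.46, 672, 700.63,783, 798]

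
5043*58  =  292494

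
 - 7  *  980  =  -6860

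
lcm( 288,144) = 288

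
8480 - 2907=5573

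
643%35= 13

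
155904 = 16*9744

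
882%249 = 135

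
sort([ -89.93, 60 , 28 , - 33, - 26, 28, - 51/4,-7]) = [ - 89.93,-33 ,-26, - 51/4, - 7,28, 28 , 60 ]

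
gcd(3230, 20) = 10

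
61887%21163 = 19561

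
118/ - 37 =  -118/37= - 3.19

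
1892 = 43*44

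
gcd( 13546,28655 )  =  521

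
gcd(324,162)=162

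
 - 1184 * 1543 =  - 1826912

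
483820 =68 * 7115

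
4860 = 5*972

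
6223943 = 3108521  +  3115422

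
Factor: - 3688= - 2^3*461^1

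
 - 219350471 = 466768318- 686118789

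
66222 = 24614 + 41608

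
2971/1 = 2971=2971.00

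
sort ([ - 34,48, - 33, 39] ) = [ - 34, - 33, 39, 48]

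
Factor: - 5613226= - 2^1*2806613^1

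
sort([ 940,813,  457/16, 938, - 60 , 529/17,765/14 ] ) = [ - 60, 457/16, 529/17 , 765/14, 813, 938, 940 ]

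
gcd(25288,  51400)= 8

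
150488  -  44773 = 105715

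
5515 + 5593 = 11108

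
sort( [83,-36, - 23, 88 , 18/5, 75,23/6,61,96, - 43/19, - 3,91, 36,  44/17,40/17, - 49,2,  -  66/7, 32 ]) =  [ -49, - 36, - 23, - 66/7, - 3, - 43/19,2, 40/17,44/17, 18/5,23/6,  32,36, 61, 75 , 83, 88, 91,96] 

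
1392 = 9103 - 7711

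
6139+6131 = 12270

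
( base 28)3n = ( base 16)6B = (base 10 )107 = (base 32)3B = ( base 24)4b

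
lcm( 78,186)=2418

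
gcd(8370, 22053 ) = 3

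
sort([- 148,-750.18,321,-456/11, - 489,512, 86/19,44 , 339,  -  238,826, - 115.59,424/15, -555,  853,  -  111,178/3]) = [ -750.18,- 555, - 489,-238,  -  148, - 115.59, - 111,  -  456/11,86/19 , 424/15, 44, 178/3,321, 339  ,  512, 826,853]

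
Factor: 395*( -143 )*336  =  -18978960 = -  2^4*3^1*5^1*7^1 * 11^1*13^1*79^1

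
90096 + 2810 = 92906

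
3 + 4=7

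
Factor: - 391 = -17^1*23^1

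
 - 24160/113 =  - 24160/113 = - 213.81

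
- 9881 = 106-9987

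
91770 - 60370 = 31400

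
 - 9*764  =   - 6876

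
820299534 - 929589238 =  - 109289704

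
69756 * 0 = 0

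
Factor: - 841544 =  - 2^3*11^1 *73^1 * 131^1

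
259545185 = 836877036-577331851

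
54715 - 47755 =6960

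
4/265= 4/265=0.02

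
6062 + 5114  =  11176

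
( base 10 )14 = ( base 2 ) 1110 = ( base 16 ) e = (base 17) E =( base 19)E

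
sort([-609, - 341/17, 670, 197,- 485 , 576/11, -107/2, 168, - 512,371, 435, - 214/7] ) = [ - 609,- 512, - 485, - 107/2, - 214/7,  -  341/17, 576/11, 168, 197 , 371, 435, 670] 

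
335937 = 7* 47991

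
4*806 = 3224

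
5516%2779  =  2737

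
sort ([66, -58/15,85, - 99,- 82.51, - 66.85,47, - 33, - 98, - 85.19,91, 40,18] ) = [ - 99,-98, - 85.19, - 82.51, - 66.85, - 33, - 58/15, 18,40,47,66,85,91] 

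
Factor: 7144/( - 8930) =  - 2^2*5^( - 1 ) = -4/5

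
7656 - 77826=-70170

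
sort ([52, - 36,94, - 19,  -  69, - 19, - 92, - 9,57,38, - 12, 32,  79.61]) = [ - 92, - 69, - 36, - 19,  -  19, - 12, - 9,32, 38, 52,57, 79.61, 94]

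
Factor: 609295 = 5^1*233^1 * 523^1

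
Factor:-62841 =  - 3^1  *20947^1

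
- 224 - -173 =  - 51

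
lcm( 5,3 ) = 15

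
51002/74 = 25501/37 = 689.22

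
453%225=3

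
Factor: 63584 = 2^5 * 1987^1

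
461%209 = 43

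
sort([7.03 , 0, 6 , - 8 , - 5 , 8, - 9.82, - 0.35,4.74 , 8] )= [ - 9.82 , - 8, - 5, - 0.35, 0 , 4.74, 6, 7.03 , 8,8]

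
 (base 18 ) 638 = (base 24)3be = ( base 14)A34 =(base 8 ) 3726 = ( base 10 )2006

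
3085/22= 3085/22 =140.23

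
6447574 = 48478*133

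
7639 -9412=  - 1773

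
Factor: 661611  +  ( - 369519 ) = 2^2*3^1 * 101^1*241^1 = 292092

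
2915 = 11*265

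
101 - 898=-797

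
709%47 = 4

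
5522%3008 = 2514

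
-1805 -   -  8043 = 6238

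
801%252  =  45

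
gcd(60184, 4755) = 1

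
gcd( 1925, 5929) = 77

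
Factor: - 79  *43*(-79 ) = 268363 = 43^1*79^2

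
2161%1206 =955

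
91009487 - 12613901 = 78395586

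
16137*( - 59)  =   - 952083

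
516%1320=516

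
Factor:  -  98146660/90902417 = - 2^2*5^1 * 17^(  -  1)  *23^(- 1 )*232487^( -1)*4907333^1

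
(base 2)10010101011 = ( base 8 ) 2253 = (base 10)1195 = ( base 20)2JF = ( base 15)54a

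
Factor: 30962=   2^1*113^1*137^1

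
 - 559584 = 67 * ( - 8352)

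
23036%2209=946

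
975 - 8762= - 7787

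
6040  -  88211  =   - 82171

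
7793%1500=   293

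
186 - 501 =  - 315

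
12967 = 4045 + 8922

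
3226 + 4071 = 7297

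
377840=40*9446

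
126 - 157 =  - 31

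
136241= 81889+54352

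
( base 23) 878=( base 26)6d7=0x1131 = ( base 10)4401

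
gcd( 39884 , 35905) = 1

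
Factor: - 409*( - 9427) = 3855643 = 11^1*409^1*857^1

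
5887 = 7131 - 1244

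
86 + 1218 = 1304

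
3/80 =3/80 = 0.04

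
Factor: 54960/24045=2^4 * 7^( - 1) = 16/7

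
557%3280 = 557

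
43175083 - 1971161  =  41203922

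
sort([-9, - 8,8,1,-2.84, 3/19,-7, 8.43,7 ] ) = [ - 9,-8, - 7,- 2.84,3/19,1,7,8,8.43]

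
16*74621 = 1193936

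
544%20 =4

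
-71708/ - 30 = 2390+4/15 = 2390.27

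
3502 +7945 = 11447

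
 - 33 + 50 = 17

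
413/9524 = 413/9524 =0.04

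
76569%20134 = 16167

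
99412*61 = 6064132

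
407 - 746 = - 339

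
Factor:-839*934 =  - 783626 = - 2^1*467^1 * 839^1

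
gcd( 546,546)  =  546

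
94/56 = 47/28 = 1.68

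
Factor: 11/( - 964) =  - 2^( - 2 )*11^1*241^( - 1)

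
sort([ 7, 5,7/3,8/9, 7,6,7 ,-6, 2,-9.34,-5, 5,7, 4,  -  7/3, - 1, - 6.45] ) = [  -  9.34,-6.45,  -  6,-5, - 7/3,-1, 8/9,2, 7/3, 4,5,5, 6, 7,7,7, 7]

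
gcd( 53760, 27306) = 6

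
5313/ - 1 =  - 5313/1 = - 5313.00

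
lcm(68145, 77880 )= 545160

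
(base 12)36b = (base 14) 28B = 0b1000000011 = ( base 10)515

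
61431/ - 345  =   - 179 + 108/115=- 178.06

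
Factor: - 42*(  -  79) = 3318 = 2^1*3^1*7^1 * 79^1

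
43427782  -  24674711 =18753071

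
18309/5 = 3661+4/5=3661.80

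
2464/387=6 +142/387 = 6.37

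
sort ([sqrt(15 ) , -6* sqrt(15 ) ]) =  [ - 6*sqrt( 15),sqrt(15 )] 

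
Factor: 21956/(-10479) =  - 44/21 = - 2^2*3^( - 1)*7^(-1 ) *11^1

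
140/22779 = 140/22779 = 0.01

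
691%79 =59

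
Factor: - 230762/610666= - 311^1*823^( - 1 )  =  -311/823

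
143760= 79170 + 64590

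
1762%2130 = 1762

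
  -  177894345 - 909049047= -1086943392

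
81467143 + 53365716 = 134832859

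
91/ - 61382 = -91/61382 = - 0.00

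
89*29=2581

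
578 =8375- 7797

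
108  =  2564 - 2456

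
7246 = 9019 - 1773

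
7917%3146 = 1625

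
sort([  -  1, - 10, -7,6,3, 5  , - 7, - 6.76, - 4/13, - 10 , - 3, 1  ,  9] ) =[ - 10, - 10,  -  7, - 7, - 6.76 , - 3, - 1, - 4/13, 1, 3,5,  6 , 9]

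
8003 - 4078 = 3925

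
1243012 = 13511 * 92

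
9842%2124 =1346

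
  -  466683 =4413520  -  4880203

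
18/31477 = 18/31477 = 0.00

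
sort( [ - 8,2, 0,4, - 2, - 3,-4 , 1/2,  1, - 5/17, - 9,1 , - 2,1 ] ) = [ - 9, - 8, - 4,  -  3, - 2, - 2, - 5/17, 0,1/2,1,  1,1, 2,4 ] 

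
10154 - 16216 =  - 6062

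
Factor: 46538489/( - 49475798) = - 2^( - 1 ) * 29^(-1)*37^1*137^1 * 9181^1 * 853031^(-1 ) 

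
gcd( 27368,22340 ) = 4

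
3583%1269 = 1045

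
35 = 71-36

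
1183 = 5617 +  - 4434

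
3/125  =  3/125 = 0.02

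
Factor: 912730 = 2^1*5^1*7^1*13^1*17^1*59^1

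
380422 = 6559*58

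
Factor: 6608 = 2^4 * 7^1*59^1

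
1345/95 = 14 + 3/19 = 14.16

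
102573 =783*131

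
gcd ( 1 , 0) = 1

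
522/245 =2+32/245 = 2.13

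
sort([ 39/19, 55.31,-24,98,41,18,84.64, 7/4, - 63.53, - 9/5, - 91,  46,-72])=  [ - 91, - 72,-63.53,  -  24, - 9/5, 7/4,39/19,18, 41 , 46, 55.31,84.64 , 98 ]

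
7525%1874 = 29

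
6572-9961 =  -3389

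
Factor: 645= 3^1*5^1 *43^1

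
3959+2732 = 6691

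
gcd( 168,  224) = 56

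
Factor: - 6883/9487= - 53^(-1)*179^(-1)*6883^1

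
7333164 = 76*96489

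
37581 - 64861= - 27280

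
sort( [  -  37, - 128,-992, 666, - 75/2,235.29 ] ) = [ - 992,-128, - 75/2,- 37, 235.29, 666]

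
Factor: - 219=  -  3^1*73^1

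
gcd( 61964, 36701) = 7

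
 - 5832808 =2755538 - 8588346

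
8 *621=4968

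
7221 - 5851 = 1370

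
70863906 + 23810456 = 94674362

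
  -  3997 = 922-4919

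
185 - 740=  - 555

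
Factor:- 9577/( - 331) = 61^1* 157^1*331^( - 1)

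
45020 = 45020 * 1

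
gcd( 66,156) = 6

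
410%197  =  16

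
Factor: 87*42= 3654 = 2^1*3^2 *7^1 * 29^1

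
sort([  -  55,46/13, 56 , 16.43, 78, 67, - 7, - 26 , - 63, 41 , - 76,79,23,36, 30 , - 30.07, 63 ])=[ - 76, - 63, - 55, - 30.07,-26, - 7 , 46/13,16.43,  23,  30 , 36, 41 , 56, 63 , 67,78, 79] 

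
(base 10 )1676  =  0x68c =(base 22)3a4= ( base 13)9bc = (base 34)1FA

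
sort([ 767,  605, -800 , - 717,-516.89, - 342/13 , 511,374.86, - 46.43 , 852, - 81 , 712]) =[-800, - 717 , - 516.89, - 81, - 46.43 , - 342/13,374.86,511, 605,712, 767, 852]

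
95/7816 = 95/7816 = 0.01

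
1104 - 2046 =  - 942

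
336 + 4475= 4811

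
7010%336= 290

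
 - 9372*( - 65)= 609180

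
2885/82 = 2885/82 = 35.18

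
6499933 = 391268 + 6108665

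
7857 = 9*873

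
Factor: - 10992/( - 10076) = 2^2*3^1*11^( -1) = 12/11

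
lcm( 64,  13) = 832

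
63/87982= 63/87982 = 0.00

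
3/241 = 3/241 = 0.01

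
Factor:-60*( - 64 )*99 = 380160  =  2^8*3^3* 5^1 * 11^1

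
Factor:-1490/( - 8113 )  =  2^1*5^1 * 7^( - 1 )*19^( - 1)*61^( - 1 ) * 149^1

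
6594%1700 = 1494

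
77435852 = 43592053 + 33843799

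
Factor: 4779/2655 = 9/5 = 3^2*5^ ( - 1)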